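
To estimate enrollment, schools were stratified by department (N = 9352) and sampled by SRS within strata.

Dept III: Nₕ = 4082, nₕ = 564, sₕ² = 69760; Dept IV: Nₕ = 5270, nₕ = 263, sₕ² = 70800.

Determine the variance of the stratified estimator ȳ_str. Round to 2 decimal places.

101.53

Var(ȳ_str) = Σₕ Wₕ²(1 − fₕ)sₕ²/nₕ with Wₕ = Nₕ/N, N = 9352.
Dept III: Wₕ = 0.43648417; term = 0.43648417²·(1 − 0.13816756)·69760/564 = 20.308938.
Dept IV: Wₕ = 0.56351583; term = 0.56351583²·(1 − 0.04990512)·70800/263 = 81.218828.
Sum = 101.52777.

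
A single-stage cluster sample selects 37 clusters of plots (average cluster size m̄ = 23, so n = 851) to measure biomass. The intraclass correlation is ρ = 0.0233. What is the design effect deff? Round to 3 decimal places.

deff = 1 + (23 − 1)·0.0233 = 1 + 0.5126 = 1.5126.

1.513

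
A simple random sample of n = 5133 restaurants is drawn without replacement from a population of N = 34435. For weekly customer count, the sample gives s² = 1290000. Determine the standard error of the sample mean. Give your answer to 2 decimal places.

Under SRS without replacement, Var(ȳ) = (1 − f)·s²/n with f = n/N = 5133/34435 = 0.14906345.
Var(ȳ) = (1 − 0.14906345)·1290000/5133 = 0.85093655·251.31502 = 213.85314.
SE(ȳ) = √(213.85314) = 14.62.

14.62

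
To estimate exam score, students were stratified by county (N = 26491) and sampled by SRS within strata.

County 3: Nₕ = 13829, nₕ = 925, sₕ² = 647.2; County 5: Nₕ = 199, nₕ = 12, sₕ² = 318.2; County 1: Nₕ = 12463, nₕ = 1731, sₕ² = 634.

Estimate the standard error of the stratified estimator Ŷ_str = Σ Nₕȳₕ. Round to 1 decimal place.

13222.4

Var(Ŷ_str) = Σₕ Nₕ²(1 − fₕ)sₕ²/nₕ.
County 3: 13829²·(1 − 925/13829)·647.2/925 = 1.2485672 × 10^8.
County 5: 199²·(1 − 12/199)·318.2/12 = 986764.72.
County 1: 12463²·(1 − 1731/12463)·634/1731 = 4.8988647 × 10^7.
Sum = 1.7483213 × 10^8.
SE = √(1.7483213 × 10^8) = 13222.4.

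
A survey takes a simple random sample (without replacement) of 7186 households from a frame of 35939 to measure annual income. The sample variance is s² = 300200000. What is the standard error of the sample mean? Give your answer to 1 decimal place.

Under SRS without replacement, Var(ȳ) = (1 − f)·s²/n with f = n/N = 7186/35939 = 0.19994992.
Var(ȳ) = (1 − 0.19994992)·300200000/7186 = 0.80005008·41775.675 = 33422.632.
SE(ȳ) = √(33422.632) = 182.8.

182.8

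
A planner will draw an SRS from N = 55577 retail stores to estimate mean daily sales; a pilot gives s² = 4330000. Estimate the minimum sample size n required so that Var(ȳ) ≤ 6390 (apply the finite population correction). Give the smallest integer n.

670

Without fpc, n₀ = s²/D = 4330000/6390 = 677.6213.
With fpc, (1 − n/N)·s²/n ≤ D requires n ≥ n₀/(1 + n₀/N) = 677.6213/(1 + 677.6213/55577) = 669.4589.
Rounding up, n = 670.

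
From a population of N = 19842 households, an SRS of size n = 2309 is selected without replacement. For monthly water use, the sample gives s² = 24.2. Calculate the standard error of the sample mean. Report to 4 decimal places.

Under SRS without replacement, Var(ȳ) = (1 − f)·s²/n with f = n/N = 2309/19842 = 0.11636932.
Var(ȳ) = (1 − 0.11636932)·24.2/2309 = 0.88363068·0.010480728 = 0.0092610925.
SE(ȳ) = √(0.0092610925) = 0.0962.

0.0962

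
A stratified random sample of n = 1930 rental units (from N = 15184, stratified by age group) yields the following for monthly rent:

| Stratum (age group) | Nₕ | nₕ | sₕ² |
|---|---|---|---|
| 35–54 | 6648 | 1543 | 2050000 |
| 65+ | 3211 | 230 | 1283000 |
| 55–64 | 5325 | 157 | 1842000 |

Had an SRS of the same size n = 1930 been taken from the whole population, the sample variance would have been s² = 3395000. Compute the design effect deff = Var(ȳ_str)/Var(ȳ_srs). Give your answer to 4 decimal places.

Var(ȳ_str) = Σ Wₕ²(1−fₕ)sₕ²/nₕ with Wₕ = Nₕ/15184:
  35–54: (6648/15184)²·(1−1543/6648)·2050000/1543 = 195.57003
  65+: (3211/15184)²·(1−230/3211)·1283000/230 = 231.59475
  55–64: (5325/15184)²·(1−157/5325)·1842000/157 = 1400.4245
  → Var(ȳ_str) = 1827.5893.
Var(ȳ_srs) = (1 − 1930/15184)·3395000/1930 = 1535.4767.
deff = 1827.5893 / 1535.4767 = 1.1902.

1.1902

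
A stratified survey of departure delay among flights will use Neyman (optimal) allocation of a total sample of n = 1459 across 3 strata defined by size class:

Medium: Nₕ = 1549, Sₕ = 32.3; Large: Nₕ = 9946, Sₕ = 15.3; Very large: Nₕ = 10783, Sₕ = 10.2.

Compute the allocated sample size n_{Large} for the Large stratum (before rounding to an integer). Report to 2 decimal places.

Neyman allocation: nₕ = n·NₕSₕ / Σⱼ NⱼSⱼ.
Σ NⱼSⱼ = 1549·32.3 + 9946·15.3 + 10783·10.2 = 312193.1.
n_{Large} = 1459·9946·15.3 / 312193.1 = 711.17.

711.17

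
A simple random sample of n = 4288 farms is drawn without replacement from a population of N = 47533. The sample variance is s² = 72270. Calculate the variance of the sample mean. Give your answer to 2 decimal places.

15.33

Under SRS without replacement, Var(ȳ) = (1 − f)·s²/n with f = n/N = 4288/47533 = 0.09021101.
Var(ȳ) = (1 − 0.09021101)·72270/4288 = 0.90978899·16.854011 = 15.333594.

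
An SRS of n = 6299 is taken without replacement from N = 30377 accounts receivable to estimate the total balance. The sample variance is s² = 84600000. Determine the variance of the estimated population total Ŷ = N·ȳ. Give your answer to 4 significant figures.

9.823 × 10^12

Var(Ŷ) = N²·Var(ȳ) = N²·(1 − n/N)·s²/n.
f = 6299/30377 = 0.20736083; Var(ȳ) = 0.79263917·84600000/6299 = 10645.701.
Var(Ŷ) = 30377² · 10645.701 = 9.8234497 × 10^12.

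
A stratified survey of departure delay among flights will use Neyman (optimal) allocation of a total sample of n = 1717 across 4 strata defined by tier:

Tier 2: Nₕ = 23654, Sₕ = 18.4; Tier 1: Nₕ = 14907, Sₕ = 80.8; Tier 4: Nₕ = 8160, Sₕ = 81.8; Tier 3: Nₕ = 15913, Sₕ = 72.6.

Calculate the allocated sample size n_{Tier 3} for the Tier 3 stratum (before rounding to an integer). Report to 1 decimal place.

572.9

Neyman allocation: nₕ = n·NₕSₕ / Σⱼ NⱼSⱼ.
Σ NⱼSⱼ = 23654·18.4 + 14907·80.8 + 8160·81.8 + 15913·72.6 = 3.462491 × 10^6.
n_{Tier 3} = 1717·15913·72.6 / (3.462491 × 10^6) = 572.9.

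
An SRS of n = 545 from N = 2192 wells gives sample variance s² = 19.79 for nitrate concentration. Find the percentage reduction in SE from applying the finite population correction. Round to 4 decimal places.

f = n/N = 545/2192 = 0.24863139.
SE_no-fpc = √(s²/n) = 0.19055689; SE_fpc = √((1−f)s²/n) = 0.16517761.
Ratio = √(1−f) = 0.86681521. Reduction = 100·(1 − 0.86681521) = 13.3185%.

13.3185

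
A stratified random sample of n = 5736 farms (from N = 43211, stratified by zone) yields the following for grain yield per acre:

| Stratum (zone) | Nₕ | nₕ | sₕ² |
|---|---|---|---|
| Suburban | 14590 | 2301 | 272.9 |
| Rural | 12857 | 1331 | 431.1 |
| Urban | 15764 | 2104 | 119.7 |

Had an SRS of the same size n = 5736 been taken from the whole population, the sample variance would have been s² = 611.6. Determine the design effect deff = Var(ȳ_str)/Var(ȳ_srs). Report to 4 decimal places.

Var(ȳ_str) = Σ Wₕ²(1−fₕ)sₕ²/nₕ with Wₕ = Nₕ/43211:
  Suburban: (14590/43211)²·(1−2301/14590)·272.9/2301 = 0.011388594
  Rural: (12857/43211)²·(1−1331/12857)·431.1/1331 = 0.025705709
  Urban: (15764/43211)²·(1−2104/15764)·119.7/2104 = 0.0065611038
  → Var(ȳ_str) = 0.043655407.
Var(ȳ_srs) = (1 − 5736/43211)·611.6/5736 = 0.092471022.
deff = 0.043655407 / 0.092471022 = 0.4721.

0.4721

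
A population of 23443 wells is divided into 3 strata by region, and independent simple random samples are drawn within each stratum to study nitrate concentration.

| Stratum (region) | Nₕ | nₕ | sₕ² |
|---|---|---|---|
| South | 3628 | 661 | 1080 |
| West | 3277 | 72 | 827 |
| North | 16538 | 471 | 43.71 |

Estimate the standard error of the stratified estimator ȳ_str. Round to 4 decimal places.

0.5444

Var(ȳ_str) = Σₕ Wₕ²(1 − fₕ)sₕ²/nₕ with Wₕ = Nₕ/N, N = 23443.
South: Wₕ = 0.15475835; term = 0.15475835²·(1 − 0.18219405)·1080/661 = 0.032002267.
West: Wₕ = 0.13978586; term = 0.13978586²·(1 − 0.02197132)·827/72 = 0.21950838.
North: Wₕ = 0.70545579; term = 0.70545579²·(1 − 0.02847986)·43.71/471 = 0.044869508.
Sum = 0.29638016.
SE = √(0.29638016) = 0.5444.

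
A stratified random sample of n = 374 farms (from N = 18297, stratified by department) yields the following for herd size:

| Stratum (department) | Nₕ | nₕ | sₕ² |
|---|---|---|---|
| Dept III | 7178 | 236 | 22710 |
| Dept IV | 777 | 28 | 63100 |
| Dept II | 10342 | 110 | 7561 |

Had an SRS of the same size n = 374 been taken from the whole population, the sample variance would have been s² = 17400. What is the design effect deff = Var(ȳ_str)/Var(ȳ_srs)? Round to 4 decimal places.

0.8770

Var(ȳ_str) = Σ Wₕ²(1−fₕ)sₕ²/nₕ with Wₕ = Nₕ/18297:
  Dept III: (7178/18297)²·(1−236/7178)·22710/236 = 14.322981
  Dept IV: (777/18297)²·(1−28/777)·63100/28 = 3.9175486
  Dept II: (10342/18297)²·(1−110/10342)·7561/110 = 21.726604
  → Var(ȳ_str) = 39.967134.
Var(ȳ_srs) = (1 − 374/18297)·17400/374 = 45.573089.
deff = 39.967134 / 45.573089 = 0.8770.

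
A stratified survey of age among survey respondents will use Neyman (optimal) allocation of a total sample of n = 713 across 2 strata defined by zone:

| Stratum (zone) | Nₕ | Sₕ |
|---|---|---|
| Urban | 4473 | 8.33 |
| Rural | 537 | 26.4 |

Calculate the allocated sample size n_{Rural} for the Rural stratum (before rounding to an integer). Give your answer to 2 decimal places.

Neyman allocation: nₕ = n·NₕSₕ / Σⱼ NⱼSⱼ.
Σ NⱼSⱼ = 4473·8.33 + 537·26.4 = 51436.89.
n_{Rural} = 713·537·26.4 / 51436.89 = 196.51.

196.51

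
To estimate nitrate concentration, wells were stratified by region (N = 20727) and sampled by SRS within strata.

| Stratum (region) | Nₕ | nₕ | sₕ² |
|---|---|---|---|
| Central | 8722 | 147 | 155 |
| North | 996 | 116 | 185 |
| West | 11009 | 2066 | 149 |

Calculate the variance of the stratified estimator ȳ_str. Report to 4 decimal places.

0.2033

Var(ȳ_str) = Σₕ Wₕ²(1 − fₕ)sₕ²/nₕ with Wₕ = Nₕ/N, N = 20727.
Central: Wₕ = 0.42080378; term = 0.42080378²·(1 − 0.01685393)·155/147 = 0.18356576.
North: Wₕ = 0.04805326; term = 0.04805326²·(1 − 0.11646586)·185/116 = 0.0032537401.
West: Wₕ = 0.53114295; term = 0.53114295²·(1 − 0.18766464)·149/2066 = 0.016527766.
Sum = 0.20334727.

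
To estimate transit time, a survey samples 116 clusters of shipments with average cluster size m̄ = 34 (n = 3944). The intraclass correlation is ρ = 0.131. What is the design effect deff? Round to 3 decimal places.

deff = 1 + (34 − 1)·0.131 = 1 + 4.323 = 5.323.

5.323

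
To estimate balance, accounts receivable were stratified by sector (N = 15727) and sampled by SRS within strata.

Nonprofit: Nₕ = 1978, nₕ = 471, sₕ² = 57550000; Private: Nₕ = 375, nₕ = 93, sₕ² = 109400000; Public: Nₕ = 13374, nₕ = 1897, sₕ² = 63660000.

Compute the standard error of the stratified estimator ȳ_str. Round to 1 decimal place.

151.0

Var(ȳ_str) = Σₕ Wₕ²(1 − fₕ)sₕ²/nₕ with Wₕ = Nₕ/N, N = 15727.
Nonprofit: Wₕ = 0.12577097; term = 0.12577097²·(1 − 0.23811931)·57550000/471 = 1472.5572.
Private: Wₕ = 0.02384434; term = 0.02384434²·(1 − 0.24800000)·109400000/93 = 502.94787.
Public: Wₕ = 0.85038469; term = 0.85038469²·(1 − 0.14184238)·63660000/1897 = 20825.586.
Sum = 22801.091.
SE = √(22801.091) = 151.0.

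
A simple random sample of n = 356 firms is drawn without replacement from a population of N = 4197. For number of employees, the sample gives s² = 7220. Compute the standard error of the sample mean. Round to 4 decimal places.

4.3082

Under SRS without replacement, Var(ȳ) = (1 − f)·s²/n with f = n/N = 356/4197 = 0.08482249.
Var(ȳ) = (1 − 0.08482249)·7220/356 = 0.91517751·20.280899 = 18.560622.
SE(ȳ) = √(18.560622) = 4.3082.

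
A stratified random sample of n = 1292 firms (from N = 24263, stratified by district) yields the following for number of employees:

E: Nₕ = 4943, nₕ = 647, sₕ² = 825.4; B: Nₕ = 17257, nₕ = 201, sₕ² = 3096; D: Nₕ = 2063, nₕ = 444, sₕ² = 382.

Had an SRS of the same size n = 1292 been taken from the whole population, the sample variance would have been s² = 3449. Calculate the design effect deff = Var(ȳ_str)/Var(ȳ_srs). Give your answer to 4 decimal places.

Var(ȳ_str) = Σ Wₕ²(1−fₕ)sₕ²/nₕ with Wₕ = Nₕ/24263:
  E: (4943/24263)²·(1−647/4943)·825.4/647 = 0.046017823
  B: (17257/24263)²·(1−201/17257)·3096/201 = 7.7011997
  D: (2063/24263)²·(1−444/2063)·382/444 = 0.0048813222
  → Var(ȳ_str) = 7.7520988.
Var(ȳ_srs) = (1 − 1292/24263)·3449/1292 = 2.527354.
deff = 7.7520988 / 2.527354 = 3.0673.

3.0673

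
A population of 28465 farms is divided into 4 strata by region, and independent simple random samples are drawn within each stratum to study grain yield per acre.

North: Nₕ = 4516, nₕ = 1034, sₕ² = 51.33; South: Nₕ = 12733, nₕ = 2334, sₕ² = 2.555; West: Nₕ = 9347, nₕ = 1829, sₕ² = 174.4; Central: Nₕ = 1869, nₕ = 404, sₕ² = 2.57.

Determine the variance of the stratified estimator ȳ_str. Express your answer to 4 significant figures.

0.009433

Var(ȳ_str) = Σₕ Wₕ²(1 − fₕ)sₕ²/nₕ with Wₕ = Nₕ/N, N = 28465.
North: Wₕ = 0.15865097; term = 0.15865097²·(1 − 0.22896368)·51.33/1034 = 9.6340978 × 10^-4.
South: Wₕ = 0.44732127; term = 0.44732127²·(1 − 0.18330323)·2.555/2334 = 1.7889162 × 10^-4.
West: Wₕ = 0.32836817; term = 0.32836817²·(1 − 0.19567776)·174.4/1829 = 0.0082696088.
Central: Wₕ = 0.06565958; term = 0.06565958²·(1 − 0.21615837)·2.57/404 = 2.1496923 × 10^-5.
Sum = 0.0094334071.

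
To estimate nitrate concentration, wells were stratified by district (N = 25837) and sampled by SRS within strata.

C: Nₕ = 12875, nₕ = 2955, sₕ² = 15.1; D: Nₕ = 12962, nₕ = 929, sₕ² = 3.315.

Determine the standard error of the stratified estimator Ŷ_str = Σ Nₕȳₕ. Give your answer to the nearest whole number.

Var(Ŷ_str) = Σₕ Nₕ²(1 − fₕ)sₕ²/nₕ.
C: 12875²·(1 − 2955/12875)·15.1/2955 = 652647.04.
D: 12962²·(1 − 929/12962)·3.315/929 = 556562.26.
Sum = 1.2092093 × 10^6.
SE = √(1.2092093 × 10^6) = 1100.

1100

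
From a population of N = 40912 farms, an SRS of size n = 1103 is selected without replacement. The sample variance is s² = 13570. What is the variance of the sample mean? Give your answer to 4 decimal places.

11.9711

Under SRS without replacement, Var(ȳ) = (1 − f)·s²/n with f = n/N = 1103/40912 = 0.02696031.
Var(ȳ) = (1 − 0.02696031)·13570/1103 = 0.97303969·12.302811 = 11.971123.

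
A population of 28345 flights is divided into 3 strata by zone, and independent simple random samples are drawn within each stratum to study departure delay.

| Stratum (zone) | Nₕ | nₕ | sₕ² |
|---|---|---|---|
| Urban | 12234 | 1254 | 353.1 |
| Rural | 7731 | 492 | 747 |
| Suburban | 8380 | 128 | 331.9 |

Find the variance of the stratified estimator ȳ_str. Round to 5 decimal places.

0.37601

Var(ȳ_str) = Σₕ Wₕ²(1 − fₕ)sₕ²/nₕ with Wₕ = Nₕ/N, N = 28345.
Urban: Wₕ = 0.43161051; term = 0.43161051²·(1 − 0.10250123)·353.1/1254 = 0.047078008.
Rural: Wₕ = 0.27274652; term = 0.27274652²·(1 − 0.06363989)·747/492 = 0.10575888.
Suburban: Wₕ = 0.29564297; term = 0.29564297²·(1 − 0.01527446)·331.9/128 = 0.22317606.
Sum = 0.37601295.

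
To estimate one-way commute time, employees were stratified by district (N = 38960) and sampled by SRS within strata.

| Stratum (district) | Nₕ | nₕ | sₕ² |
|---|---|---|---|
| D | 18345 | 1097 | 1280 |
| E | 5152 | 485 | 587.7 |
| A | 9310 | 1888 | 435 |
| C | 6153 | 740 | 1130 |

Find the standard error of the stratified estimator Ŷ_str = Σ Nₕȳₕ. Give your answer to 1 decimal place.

Var(Ŷ_str) = Σₕ Nₕ²(1 − fₕ)sₕ²/nₕ.
D: 18345²·(1 − 1097/18345)·1280/1097 = 3.6919839 × 10^8.
E: 5152²·(1 − 485/5152)·587.7/485 = 2.9135844 × 10^7.
A: 9310²·(1 − 1888/9310)·435/1888 = 1.5920544 × 10^7.
C: 6153²·(1 − 740/6153)·1130/740 = 5.0859451 × 10^7.
Sum = 4.6511423 × 10^8.
SE = √(4.6511423 × 10^8) = 21566.5.

21566.5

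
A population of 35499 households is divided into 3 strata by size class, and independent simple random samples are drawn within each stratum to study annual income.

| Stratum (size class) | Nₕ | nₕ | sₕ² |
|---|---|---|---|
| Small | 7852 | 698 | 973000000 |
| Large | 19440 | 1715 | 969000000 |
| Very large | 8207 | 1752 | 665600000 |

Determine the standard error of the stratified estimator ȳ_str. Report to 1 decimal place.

Var(ȳ_str) = Σₕ Wₕ²(1 − fₕ)sₕ²/nₕ with Wₕ = Nₕ/N, N = 35499.
Small: Wₕ = 0.22118933; term = 0.22118933²·(1 − 0.08889455)·973000000/698 = 62137.59.
Large: Wₕ = 0.54762106; term = 0.54762106²·(1 − 0.08822016)·969000000/1715 = 154493.4.
Very large: Wₕ = 0.23118961; term = 0.23118961²·(1 − 0.21347630)·665600000/1752 = 15970.836.
Sum = 232601.83.
SE = √(232601.83) = 482.3.

482.3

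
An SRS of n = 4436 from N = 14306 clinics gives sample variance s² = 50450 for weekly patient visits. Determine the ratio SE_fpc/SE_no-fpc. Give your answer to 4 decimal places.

f = n/N = 4436/14306 = 0.31007969.
SE_no-fpc = √(s²/n) = 3.3723669; SE_fpc = √((1−f)s²/n) = 2.8011366.
Ratio = √(1−f) = 0.83061442.

0.8306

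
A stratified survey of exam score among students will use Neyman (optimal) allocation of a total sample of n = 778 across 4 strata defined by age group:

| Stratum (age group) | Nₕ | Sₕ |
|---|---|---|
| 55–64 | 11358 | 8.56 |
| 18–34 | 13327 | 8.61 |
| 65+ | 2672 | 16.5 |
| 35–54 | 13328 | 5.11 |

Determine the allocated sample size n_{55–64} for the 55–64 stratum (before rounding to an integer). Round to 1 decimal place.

233.3

Neyman allocation: nₕ = n·NₕSₕ / Σⱼ NⱼSⱼ.
Σ NⱼSⱼ = 11358·8.56 + 13327·8.61 + 2672·16.5 + 13328·5.11 = 324164.03.
n_{55–64} = 778·11358·8.56 / 324164.03 = 233.3.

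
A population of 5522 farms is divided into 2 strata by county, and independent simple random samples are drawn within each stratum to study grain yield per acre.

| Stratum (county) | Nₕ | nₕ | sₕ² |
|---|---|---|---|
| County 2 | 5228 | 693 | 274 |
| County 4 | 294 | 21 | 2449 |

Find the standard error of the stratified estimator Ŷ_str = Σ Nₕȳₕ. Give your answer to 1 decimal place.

4328.3

Var(Ŷ_str) = Σₕ Nₕ²(1 − fₕ)sₕ²/nₕ.
County 2: 5228²·(1 − 693/5228)·274/693 = 9.3741133 × 10^6.
County 4: 294²·(1 − 21/294)·2449/21 = 9.360078 × 10^6.
Sum = 1.8734191 × 10^7.
SE = √(1.8734191 × 10^7) = 4328.3.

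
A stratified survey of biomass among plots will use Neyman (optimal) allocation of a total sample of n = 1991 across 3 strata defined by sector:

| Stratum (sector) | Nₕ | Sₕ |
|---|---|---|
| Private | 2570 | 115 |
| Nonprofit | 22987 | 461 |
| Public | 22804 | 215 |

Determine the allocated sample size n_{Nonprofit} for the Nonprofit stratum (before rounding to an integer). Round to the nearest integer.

Neyman allocation: nₕ = n·NₕSₕ / Σⱼ NⱼSⱼ.
Σ NⱼSⱼ = 2570·115 + 22987·461 + 22804·215 = 1.5795417 × 10^7.
n_{Nonprofit} = 1991·22987·461 / (1.5795417 × 10^7) = 1336.

1336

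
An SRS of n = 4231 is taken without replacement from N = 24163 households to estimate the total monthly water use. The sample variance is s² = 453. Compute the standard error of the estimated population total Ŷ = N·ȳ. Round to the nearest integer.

Var(Ŷ) = N²·Var(ȳ) = N²·(1 − n/N)·s²/n.
f = 4231/24163 = 0.17510243; Var(ȳ) = 0.82489757·453/4231 = 0.088319215.
Var(Ŷ) = 24163² · 0.088319215 = 5.1565224 × 10^7.
SE(Ŷ) = √(5.1565224 × 10^7) = 7181.

7181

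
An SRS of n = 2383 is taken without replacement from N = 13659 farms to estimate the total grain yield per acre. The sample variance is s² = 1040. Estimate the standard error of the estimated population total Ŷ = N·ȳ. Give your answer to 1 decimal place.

Var(Ŷ) = N²·Var(ȳ) = N²·(1 − n/N)·s²/n.
f = 2383/13659 = 0.17446372; Var(ȳ) = 0.82553628·1040/2383 = 0.3602844.
Var(Ŷ) = 13659² · 0.3602844 = 6.7217641 × 10^7.
SE(Ŷ) = √(6.7217641 × 10^7) = 8198.6.

8198.6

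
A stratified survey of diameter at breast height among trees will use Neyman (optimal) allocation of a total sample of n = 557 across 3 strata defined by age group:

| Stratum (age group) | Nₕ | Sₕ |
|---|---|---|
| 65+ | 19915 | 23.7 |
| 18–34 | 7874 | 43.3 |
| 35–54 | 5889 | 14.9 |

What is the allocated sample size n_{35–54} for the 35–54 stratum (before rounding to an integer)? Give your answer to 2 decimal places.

Neyman allocation: nₕ = n·NₕSₕ / Σⱼ NⱼSⱼ.
Σ NⱼSⱼ = 19915·23.7 + 7874·43.3 + 5889·14.9 = 900675.8.
n_{35–54} = 557·5889·14.9 / 900675.8 = 54.26.

54.26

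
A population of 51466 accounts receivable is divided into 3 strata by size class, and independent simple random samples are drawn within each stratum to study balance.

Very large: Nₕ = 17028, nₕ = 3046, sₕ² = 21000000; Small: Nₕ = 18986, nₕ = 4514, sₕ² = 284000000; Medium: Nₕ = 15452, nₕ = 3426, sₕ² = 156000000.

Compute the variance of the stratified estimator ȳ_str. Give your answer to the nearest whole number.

Var(ȳ_str) = Σₕ Wₕ²(1 − fₕ)sₕ²/nₕ with Wₕ = Nₕ/N, N = 51466.
Very large: Wₕ = 0.33085921; term = 0.33085921²·(1 − 0.17888184)·21000000/3046 = 619.70001.
Small: Wₕ = 0.36890374; term = 0.36890374²·(1 − 0.23775413)·284000000/4514 = 6526.4646.
Medium: Wₕ = 0.30023705; term = 0.30023705²·(1 − 0.22171887)·156000000/3426 = 3194.4957.
Sum = 10340.66.

10341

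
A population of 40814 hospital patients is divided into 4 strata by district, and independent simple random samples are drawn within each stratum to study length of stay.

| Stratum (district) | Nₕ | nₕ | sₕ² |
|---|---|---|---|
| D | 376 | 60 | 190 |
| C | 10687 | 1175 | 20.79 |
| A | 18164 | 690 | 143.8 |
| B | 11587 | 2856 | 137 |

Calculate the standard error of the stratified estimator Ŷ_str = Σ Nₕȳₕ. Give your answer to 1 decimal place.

Var(Ŷ_str) = Σₕ Nₕ²(1 − fₕ)sₕ²/nₕ.
D: 376²·(1 − 60/376)·190/60 = 376250.67.
C: 10687²·(1 − 1175/10687)·20.79/1175 = 1.7986401 × 10^6.
A: 18164²·(1 − 690/18164)·143.8/690 = 6.6147528 × 10^7.
B: 11587²·(1 − 2856/11587)·137/2856 = 4.8528555 × 10^6.
Sum = 7.3175274 × 10^7.
SE = √(7.3175274 × 10^7) = 8554.3.

8554.3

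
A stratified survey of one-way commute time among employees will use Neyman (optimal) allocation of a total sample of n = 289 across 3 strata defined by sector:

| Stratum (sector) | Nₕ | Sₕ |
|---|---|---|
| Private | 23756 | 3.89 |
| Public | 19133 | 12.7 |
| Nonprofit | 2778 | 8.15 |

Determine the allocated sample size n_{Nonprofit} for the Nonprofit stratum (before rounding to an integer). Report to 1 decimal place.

Neyman allocation: nₕ = n·NₕSₕ / Σⱼ NⱼSⱼ.
Σ NⱼSⱼ = 23756·3.89 + 19133·12.7 + 2778·8.15 = 358040.64.
n_{Nonprofit} = 289·2778·8.15 / 358040.64 = 18.3.

18.3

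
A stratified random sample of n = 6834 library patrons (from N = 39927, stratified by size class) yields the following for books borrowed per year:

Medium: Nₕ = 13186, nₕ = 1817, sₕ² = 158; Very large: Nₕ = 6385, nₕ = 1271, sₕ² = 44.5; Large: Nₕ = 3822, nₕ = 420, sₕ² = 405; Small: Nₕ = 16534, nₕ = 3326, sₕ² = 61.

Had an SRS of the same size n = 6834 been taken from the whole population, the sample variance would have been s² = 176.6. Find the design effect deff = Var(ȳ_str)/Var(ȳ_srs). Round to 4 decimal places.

Var(ȳ_str) = Σ Wₕ²(1−fₕ)sₕ²/nₕ with Wₕ = Nₕ/39927:
  Medium: (13186/39927)²·(1−1817/13186)·158/1817 = 0.0081771909
  Very large: (6385/39927)²·(1−1271/6385)·44.5/1271 = 7.1713798 × 10^-4
  Large: (3822/39927)²·(1−420/3822)·405/420 = 0.0078649753
  Small: (16534/39927)²·(1−3326/16534)·61/3326 = 0.0025124025
  → Var(ȳ_str) = 0.019271707.
Var(ȳ_srs) = (1 − 6834/39927)·176.6/6834 = 0.021418309.
deff = 0.019271707 / 0.021418309 = 0.8998.

0.8998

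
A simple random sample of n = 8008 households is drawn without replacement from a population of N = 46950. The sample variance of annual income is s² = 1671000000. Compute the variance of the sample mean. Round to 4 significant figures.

Under SRS without replacement, Var(ȳ) = (1 − f)·s²/n with f = n/N = 8008/46950 = 0.17056443.
Var(ȳ) = (1 − 0.17056443)·1671000000/8008 = 0.82943557·208666.33 = 173075.28.

173100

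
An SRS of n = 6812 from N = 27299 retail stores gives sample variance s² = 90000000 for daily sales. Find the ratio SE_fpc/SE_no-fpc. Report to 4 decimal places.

0.8663

f = n/N = 6812/27299 = 0.24953295.
SE_no-fpc = √(s²/n) = 114.94337; SE_fpc = √((1−f)s²/n) = 99.57487.
Ratio = √(1−f) = 0.86629501.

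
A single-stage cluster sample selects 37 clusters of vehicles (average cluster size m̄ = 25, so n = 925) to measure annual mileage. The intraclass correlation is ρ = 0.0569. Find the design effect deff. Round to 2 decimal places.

deff = 1 + (25 − 1)·0.0569 = 1 + 1.3656 = 2.3656.

2.37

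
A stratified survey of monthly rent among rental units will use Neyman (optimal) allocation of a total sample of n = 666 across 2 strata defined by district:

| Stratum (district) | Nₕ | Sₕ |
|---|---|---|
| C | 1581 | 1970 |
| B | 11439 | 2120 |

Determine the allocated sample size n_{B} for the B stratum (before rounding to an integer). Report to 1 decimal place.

Neyman allocation: nₕ = n·NₕSₕ / Σⱼ NⱼSⱼ.
Σ NⱼSⱼ = 1581·1970 + 11439·2120 = 2.736525 × 10^7.
n_{B} = 666·11439·2120 / (2.736525 × 10^7) = 590.2.

590.2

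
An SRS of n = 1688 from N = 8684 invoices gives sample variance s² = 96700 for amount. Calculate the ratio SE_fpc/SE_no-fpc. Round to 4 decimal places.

f = n/N = 1688/8684 = 0.19438047.
SE_no-fpc = √(s²/n) = 7.5687998; SE_fpc = √((1−f)s²/n) = 6.7934754.
Ratio = √(1−f) = 0.89756311.

0.8976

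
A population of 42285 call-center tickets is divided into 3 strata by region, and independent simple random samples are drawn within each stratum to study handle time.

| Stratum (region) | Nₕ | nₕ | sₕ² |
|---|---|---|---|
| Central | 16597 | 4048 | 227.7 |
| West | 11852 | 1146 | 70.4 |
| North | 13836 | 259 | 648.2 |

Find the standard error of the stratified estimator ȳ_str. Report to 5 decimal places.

Var(ȳ_str) = Σₕ Wₕ²(1 − fₕ)sₕ²/nₕ with Wₕ = Nₕ/N, N = 42285.
Central: Wₕ = 0.39250325; term = 0.39250325²·(1 − 0.24389950)·227.7/4048 = 0.0065522215.
West: Wₕ = 0.28028852; term = 0.28028852²·(1 − 0.09669254)·70.4/1146 = 0.0043594756.
North: Wₕ = 0.32720823; term = 0.32720823²·(1 − 0.01871928)·648.2/259 = 0.26293655.
Sum = 0.27384825.
SE = √(0.27384825) = 0.52331.

0.52331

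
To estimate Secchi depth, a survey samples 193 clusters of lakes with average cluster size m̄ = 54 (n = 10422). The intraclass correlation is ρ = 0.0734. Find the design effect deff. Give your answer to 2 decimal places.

deff = 1 + (54 − 1)·0.0734 = 1 + 3.8902 = 4.8902.

4.89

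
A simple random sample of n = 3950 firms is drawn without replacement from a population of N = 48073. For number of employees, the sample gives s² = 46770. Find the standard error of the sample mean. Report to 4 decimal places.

3.2966

Under SRS without replacement, Var(ȳ) = (1 − f)·s²/n with f = n/N = 3950/48073 = 0.08216670.
Var(ȳ) = (1 − 0.08216670)·46770/3950 = 0.91783330·11.840506 = 10.867611.
SE(ȳ) = √(10.867611) = 3.2966.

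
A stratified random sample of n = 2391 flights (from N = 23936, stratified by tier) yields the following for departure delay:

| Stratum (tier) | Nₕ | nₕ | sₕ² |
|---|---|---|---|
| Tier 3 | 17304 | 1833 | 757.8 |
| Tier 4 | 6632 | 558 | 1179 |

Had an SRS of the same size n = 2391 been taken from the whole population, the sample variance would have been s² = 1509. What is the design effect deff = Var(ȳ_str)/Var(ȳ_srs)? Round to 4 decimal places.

0.6016

Var(ȳ_str) = Σ Wₕ²(1−fₕ)sₕ²/nₕ with Wₕ = Nₕ/23936:
  Tier 3: (17304/23936)²·(1−1833/17304)·757.8/1833 = 0.19317631
  Tier 4: (6632/23936)²·(1−558/6632)·1179/558 = 0.1485579
  → Var(ȳ_str) = 0.34173421.
Var(ȳ_srs) = (1 − 2391/23936)·1509/2391 = 0.56807357.
deff = 0.34173421 / 0.56807357 = 0.6016.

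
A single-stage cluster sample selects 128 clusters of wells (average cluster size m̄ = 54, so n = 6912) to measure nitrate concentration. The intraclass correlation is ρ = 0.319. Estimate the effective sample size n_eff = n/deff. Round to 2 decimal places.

385.99

deff = 1 + (54 − 1)·0.319 = 1 + 16.907 = 17.907.
n_eff = 6912 / 17.907 = 385.99.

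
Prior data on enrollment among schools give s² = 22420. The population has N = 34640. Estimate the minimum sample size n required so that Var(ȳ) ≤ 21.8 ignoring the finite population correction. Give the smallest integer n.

1029

Without fpc, n₀ = s²/D = 22420/21.8 = 1028.4404.
Rounding up, n = 1029.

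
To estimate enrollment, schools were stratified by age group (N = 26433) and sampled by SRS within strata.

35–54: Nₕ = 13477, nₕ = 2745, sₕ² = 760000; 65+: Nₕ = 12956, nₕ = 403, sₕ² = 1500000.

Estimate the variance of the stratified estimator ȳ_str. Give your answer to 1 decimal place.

Var(ȳ_str) = Σₕ Wₕ²(1 − fₕ)sₕ²/nₕ with Wₕ = Nₕ/N, N = 26433.
35–54: Wₕ = 0.50985511; term = 0.50985511²·(1 − 0.20368034)·760000/2745 = 57.312879.
65+: Wₕ = 0.49014489; term = 0.49014489²·(1 − 0.03110528)·1500000/403 = 866.38668.
Sum = 923.69956.

923.7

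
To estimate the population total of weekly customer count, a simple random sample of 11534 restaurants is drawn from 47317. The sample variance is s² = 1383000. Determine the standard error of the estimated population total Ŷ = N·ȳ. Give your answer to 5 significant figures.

Var(Ŷ) = N²·Var(ȳ) = N²·(1 − n/N)·s²/n.
f = 11534/47317 = 0.24376017; Var(ȳ) = 0.75623983·1383000/11534 = 90.677968.
Var(Ŷ) = 47317² · 90.677968 = 2.0301877 × 10^11.
SE(Ŷ) = √(2.0301877 × 10^11) = 450580.

450580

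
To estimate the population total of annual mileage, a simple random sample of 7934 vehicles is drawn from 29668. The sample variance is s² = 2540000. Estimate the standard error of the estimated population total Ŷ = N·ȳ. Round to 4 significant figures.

Var(Ŷ) = N²·Var(ȳ) = N²·(1 − n/N)·s²/n.
f = 7934/29668 = 0.26742618; Var(ȳ) = 0.73257382·2540000/7934 = 234.52703.
Var(Ŷ) = 29668² · 234.52703 = 2.064284 × 10^11.
SE(Ŷ) = √(2.064284 × 10^11) = 454300.

454300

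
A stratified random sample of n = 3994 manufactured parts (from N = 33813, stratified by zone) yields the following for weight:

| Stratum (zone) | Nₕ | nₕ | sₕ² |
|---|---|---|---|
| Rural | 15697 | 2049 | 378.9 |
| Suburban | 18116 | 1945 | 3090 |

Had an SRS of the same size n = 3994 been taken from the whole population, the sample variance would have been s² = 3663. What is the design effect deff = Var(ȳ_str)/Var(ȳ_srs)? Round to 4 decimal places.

0.5461

Var(ȳ_str) = Σ Wₕ²(1−fₕ)sₕ²/nₕ with Wₕ = Nₕ/33813:
  Rural: (15697/33813)²·(1−2049/15697)·378.9/2049 = 0.034649814
  Suburban: (18116/33813)²·(1−1945/18116)·3090/1945 = 0.40707146
  → Var(ȳ_str) = 0.44172127.
Var(ȳ_srs) = (1 − 3994/33813)·3663/3994 = 0.80879457.
deff = 0.44172127 / 0.80879457 = 0.5461.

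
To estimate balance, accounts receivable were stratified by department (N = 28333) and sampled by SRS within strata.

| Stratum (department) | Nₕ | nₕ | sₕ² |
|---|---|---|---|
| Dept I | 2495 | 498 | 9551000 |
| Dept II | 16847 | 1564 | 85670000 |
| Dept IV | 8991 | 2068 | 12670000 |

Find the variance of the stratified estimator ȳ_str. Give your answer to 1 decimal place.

18162.7

Var(ȳ_str) = Σₕ Wₕ²(1 − fₕ)sₕ²/nₕ with Wₕ = Nₕ/N, N = 28333.
Dept I: Wₕ = 0.08805986; term = 0.08805986²·(1 − 0.19959920)·9551000/498 = 119.03728.
Dept II: Wₕ = 0.59460700; term = 0.59460700²·(1 − 0.09283552)·85670000/1564 = 17568.638.
Dept IV: Wₕ = 0.31733315; term = 0.31733315²·(1 − 0.23000779)·12670000/2068 = 475.05434.
Sum = 18162.73.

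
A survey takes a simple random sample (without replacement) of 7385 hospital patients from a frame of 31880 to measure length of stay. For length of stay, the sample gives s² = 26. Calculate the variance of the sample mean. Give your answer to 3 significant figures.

0.00271

Under SRS without replacement, Var(ȳ) = (1 − f)·s²/n with f = n/N = 7385/31880 = 0.23164994.
Var(ȳ) = (1 − 0.23164994)·26/7385 = 0.76835006·0.00352065 = 0.0027050916.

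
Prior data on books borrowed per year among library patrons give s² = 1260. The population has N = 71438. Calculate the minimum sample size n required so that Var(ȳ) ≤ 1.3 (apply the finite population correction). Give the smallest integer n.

Without fpc, n₀ = s²/D = 1260/1.3 = 969.2308.
With fpc, (1 − n/N)·s²/n ≤ D requires n ≥ n₀/(1 + n₀/N) = 969.2308/(1 + 969.2308/71438) = 956.2568.
Rounding up, n = 957.

957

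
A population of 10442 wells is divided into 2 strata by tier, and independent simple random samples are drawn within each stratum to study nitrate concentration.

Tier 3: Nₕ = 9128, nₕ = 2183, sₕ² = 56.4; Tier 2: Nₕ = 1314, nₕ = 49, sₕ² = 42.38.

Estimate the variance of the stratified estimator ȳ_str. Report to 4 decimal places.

Var(ȳ_str) = Σₕ Wₕ²(1 − fₕ)sₕ²/nₕ with Wₕ = Nₕ/N, N = 10442.
Tier 3: Wₕ = 0.87416204; term = 0.87416204²·(1 − 0.23915425)·56.4/2183 = 0.015021243.
Tier 2: Wₕ = 0.12583796; term = 0.12583796²·(1 − 0.03729072)·42.38/49 = 0.013185099.
Sum = 0.028206342.

0.0282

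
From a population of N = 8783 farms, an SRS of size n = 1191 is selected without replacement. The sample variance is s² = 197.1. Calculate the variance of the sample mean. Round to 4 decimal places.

Under SRS without replacement, Var(ȳ) = (1 − f)·s²/n with f = n/N = 1191/8783 = 0.13560287.
Var(ȳ) = (1 − 0.13560287)·197.1/1191 = 0.86439713·0.16549118 = 0.1430501.

0.1431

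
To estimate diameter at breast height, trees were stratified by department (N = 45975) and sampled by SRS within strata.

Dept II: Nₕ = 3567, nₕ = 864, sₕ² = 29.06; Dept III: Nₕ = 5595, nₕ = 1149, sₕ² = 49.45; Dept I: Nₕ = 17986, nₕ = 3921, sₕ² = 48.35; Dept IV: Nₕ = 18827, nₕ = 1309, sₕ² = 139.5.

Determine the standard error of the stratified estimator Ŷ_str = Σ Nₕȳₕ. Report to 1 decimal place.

6297.8

Var(Ŷ_str) = Σₕ Nₕ²(1 − fₕ)sₕ²/nₕ.
Dept II: 3567²·(1 − 864/3567)·29.06/864 = 324288.11.
Dept III: 5595²·(1 − 1149/5595)·49.45/1149 = 1.0705718 × 10^6.
Dept I: 17986²·(1 − 3921/17986)·48.35/3921 = 3.1194208 × 10^6.
Dept IV: 18827²·(1 − 1309/18827)·139.5/1309 = 3.5147967 × 10^7.
Sum = 3.9662248 × 10^7.
SE = √(3.9662248 × 10^7) = 6297.8.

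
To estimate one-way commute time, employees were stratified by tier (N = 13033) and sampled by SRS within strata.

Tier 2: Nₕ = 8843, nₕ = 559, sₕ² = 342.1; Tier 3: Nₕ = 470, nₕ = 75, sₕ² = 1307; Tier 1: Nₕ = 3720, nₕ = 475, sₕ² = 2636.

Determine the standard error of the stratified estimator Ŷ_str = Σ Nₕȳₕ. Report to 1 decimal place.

Var(Ŷ_str) = Σₕ Nₕ²(1 − fₕ)sₕ²/nₕ.
Tier 2: 8843²·(1 − 559/8843)·342.1/559 = 4.4831264 × 10^7.
Tier 3: 470²·(1 − 75/470)·1307/75 = 3.2352607 × 10^6.
Tier 1: 3720²·(1 − 475/3720)·2636/475 = 6.6989917 × 10^7.
Sum = 1.1505644 × 10^8.
SE = √(1.1505644 × 10^8) = 10726.4.

10726.4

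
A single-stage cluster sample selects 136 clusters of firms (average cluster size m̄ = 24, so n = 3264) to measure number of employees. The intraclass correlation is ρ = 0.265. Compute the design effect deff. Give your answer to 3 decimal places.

deff = 1 + (24 − 1)·0.265 = 1 + 6.095 = 7.095.

7.095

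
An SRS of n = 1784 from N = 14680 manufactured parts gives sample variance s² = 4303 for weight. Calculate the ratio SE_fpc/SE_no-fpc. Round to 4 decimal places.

f = n/N = 1784/14680 = 0.12152589.
SE_no-fpc = √(s²/n) = 1.55306; SE_fpc = √((1−f)s²/n) = 1.4556358.
Ratio = √(1−f) = 0.93726950.

0.9373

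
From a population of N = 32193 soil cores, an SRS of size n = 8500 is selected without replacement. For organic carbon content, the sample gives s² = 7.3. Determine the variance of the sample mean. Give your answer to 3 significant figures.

Under SRS without replacement, Var(ȳ) = (1 − f)·s²/n with f = n/N = 8500/32193 = 0.26403255.
Var(ȳ) = (1 − 0.26403255)·7.3/8500 = 0.73596745·8.5882353 × 10^-4 = 6.3206616 × 10^-4.

6.32 × 10^-4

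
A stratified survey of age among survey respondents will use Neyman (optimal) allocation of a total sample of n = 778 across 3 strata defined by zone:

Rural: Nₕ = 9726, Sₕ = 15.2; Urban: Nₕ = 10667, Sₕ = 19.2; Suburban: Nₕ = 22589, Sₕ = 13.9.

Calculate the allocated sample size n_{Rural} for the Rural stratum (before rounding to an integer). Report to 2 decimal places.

172.53

Neyman allocation: nₕ = n·NₕSₕ / Σⱼ NⱼSⱼ.
Σ NⱼSⱼ = 9726·15.2 + 10667·19.2 + 22589·13.9 = 666628.7.
n_{Rural} = 778·9726·15.2 / 666628.7 = 172.53.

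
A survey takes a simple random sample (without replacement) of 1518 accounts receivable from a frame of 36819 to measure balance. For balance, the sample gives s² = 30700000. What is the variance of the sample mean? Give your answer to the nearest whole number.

Under SRS without replacement, Var(ȳ) = (1 − f)·s²/n with f = n/N = 1518/36819 = 0.04122871.
Var(ȳ) = (1 − 0.04122871)·30700000/1518 = 0.95877129·20223.979 = 19390.17.

19390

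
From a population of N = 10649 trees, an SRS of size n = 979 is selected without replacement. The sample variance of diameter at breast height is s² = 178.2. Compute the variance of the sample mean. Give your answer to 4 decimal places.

Under SRS without replacement, Var(ȳ) = (1 − f)·s²/n with f = n/N = 979/10649 = 0.09193351.
Var(ȳ) = (1 − 0.09193351)·178.2/979 = 0.90806649·0.18202247 = 0.16528851.

0.1653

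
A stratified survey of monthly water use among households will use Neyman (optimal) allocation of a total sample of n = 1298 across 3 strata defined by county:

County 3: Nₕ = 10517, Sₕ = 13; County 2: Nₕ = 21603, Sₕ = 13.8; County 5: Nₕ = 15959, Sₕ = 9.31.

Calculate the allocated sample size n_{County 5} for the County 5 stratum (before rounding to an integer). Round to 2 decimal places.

Neyman allocation: nₕ = n·NₕSₕ / Σⱼ NⱼSⱼ.
Σ NⱼSⱼ = 10517·13 + 21603·13.8 + 15959·9.31 = 583420.69.
n_{County 5} = 1298·15959·9.31 / 583420.69 = 330.56.

330.56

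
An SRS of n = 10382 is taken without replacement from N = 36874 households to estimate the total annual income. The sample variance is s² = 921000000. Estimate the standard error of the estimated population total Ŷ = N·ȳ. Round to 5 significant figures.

Var(Ŷ) = N²·Var(ȳ) = N²·(1 − n/N)·s²/n.
f = 10382/36874 = 0.28155340; Var(ȳ) = 0.71844660·921000000/10382 = 63734.282.
Var(Ŷ) = 36874² · 63734.282 = 8.6658985 × 10^13.
SE(Ŷ) = √(8.6658985 × 10^13) = 9.3091 × 10^6.

9.3091 × 10^6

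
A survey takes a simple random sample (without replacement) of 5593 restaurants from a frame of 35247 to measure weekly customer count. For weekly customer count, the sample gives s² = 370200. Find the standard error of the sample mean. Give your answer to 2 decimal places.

Under SRS without replacement, Var(ȳ) = (1 − f)·s²/n with f = n/N = 5593/35247 = 0.15868017.
Var(ȳ) = (1 − 0.15868017)·370200/5593 = 0.84131983·66.18988 = 55.686859.
SE(ȳ) = √(55.686859) = 7.46.

7.46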